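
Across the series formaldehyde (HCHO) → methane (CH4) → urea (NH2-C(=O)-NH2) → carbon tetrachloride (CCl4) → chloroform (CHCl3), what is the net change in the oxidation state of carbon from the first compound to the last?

+2

Carbon oxidation states along the series — formaldehyde: 0, methane: -4, urea: +4, carbon tetrachloride: +4, chloroform: +2.
Net change = +2 − (0) = +2.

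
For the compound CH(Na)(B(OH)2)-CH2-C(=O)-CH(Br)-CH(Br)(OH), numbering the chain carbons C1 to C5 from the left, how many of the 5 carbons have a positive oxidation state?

2

Each bond to a more electronegative atom (O, N, halogen) counts +1, each bond to a less electronegative atom (H, metal, B, Si) counts −1, and each C–C bond counts 0. Tallying each carbon:
C1: 1C, 1H, 1Na, 1B → 0 − 1 − 1 − 1 = -3
C2: 2C, 2H → 0 − 2 = -2
C3: 2C, 2O → 0 + 2 = +2
C4: 2C, 1H, 1Br → 0 − 1 + 1 = 0
C5: 1C, 1H, 1O, 1Br → 0 − 1 + 1 + 1 = +1
2 carbons (C3, C5) meet the condition.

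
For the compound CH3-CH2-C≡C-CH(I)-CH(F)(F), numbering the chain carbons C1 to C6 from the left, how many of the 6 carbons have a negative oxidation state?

2

Assign +1 per bond to O/N/halogen, −1 per bond to H or an electropositive element, and 0 per bond to carbon. Tallying each carbon:
C1: 1C, 3H → 0 − 3 = -3
C2: 2C, 2H → 0 − 2 = -2
C3: 4C → 0 = 0
C4: 4C → 0 = 0
C5: 2C, 1H, 1I → 0 − 1 + 1 = 0
C6: 1C, 1H, 2F → 0 − 1 + 2 = +1
2 carbons (C1, C2) meet the condition.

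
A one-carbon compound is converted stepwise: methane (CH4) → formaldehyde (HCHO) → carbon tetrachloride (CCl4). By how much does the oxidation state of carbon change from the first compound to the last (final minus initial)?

+8

Carbon oxidation states along the series — methane: -4, formaldehyde: 0, carbon tetrachloride: +4.
Net change = +4 − (-4) = +8.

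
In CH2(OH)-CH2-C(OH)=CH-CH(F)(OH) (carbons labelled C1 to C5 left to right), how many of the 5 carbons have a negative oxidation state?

3

Tallying each carbon's bonds:
C1: 1C, 2H, 1O → 0 − 2 + 1 = -1
C2: 2C, 2H → 0 − 2 = -2
C3: 3C, 1O → 0 + 1 = +1
C4: 3C, 1H → 0 − 1 = -1
C5: 1C, 1H, 1O, 1F → 0 − 1 + 1 + 1 = +1
3 carbons (C1, C2, C4) meet the condition.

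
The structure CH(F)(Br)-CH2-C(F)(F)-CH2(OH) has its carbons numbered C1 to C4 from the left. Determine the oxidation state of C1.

+1

Assign +1 per bond to O/N/halogen, −1 per bond to H or an electropositive element, and 0 per bond to carbon.
C1 has one bond to C (0), one bond to F (+1), one bond to Br (+1), one bond to H (-1).
Oxidation state = 0 + 1 + 1 − 1 = +1.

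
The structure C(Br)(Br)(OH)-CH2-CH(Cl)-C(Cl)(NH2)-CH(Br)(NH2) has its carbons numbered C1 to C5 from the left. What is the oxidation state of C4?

Count +1 for every bond to an atom more electronegative than carbon and −1 for every bond to one less electronegative; C–C bonds are 0.
C4 has one bond to C (0), one bond to C (0), one bond to Cl (+1), one bond to N (+1).
Oxidation state = 0 + 0 + 1 + 1 = +2.

+2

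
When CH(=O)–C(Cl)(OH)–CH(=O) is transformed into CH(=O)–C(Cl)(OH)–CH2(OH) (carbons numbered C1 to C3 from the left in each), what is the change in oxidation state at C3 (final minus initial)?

-2

Before: C3 has 1 bond to C, 1 bond to H, 2 bonds to O → oxidation state +1.
After: C3 has 1 bond to C, 2 bonds to H, 1 bond to O → oxidation state -1.
Δ = -1 − (+1) = -2, so this is a reduction at C3.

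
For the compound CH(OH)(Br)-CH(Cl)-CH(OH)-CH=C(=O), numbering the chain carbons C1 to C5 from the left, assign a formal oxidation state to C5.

+2

C5 has a double bond to C (2×0 = 0), a double bond to O (2×+1 = +2).
Oxidation state = 0 + 2 = +2.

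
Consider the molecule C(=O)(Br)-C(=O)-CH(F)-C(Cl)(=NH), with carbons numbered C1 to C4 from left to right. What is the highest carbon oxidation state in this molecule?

+3

Each bond to a more electronegative atom (O, N, halogen) counts +1, each bond to a less electronegative atom (H, metal, B, Si) counts −1, and each C–C bond counts 0. Tallying each carbon:
C1: 1C, 2O, 1Br → 0 + 2 + 1 = +3
C2: 2C, 2O → 0 + 2 = +2
C3: 2C, 1H, 1F → 0 − 1 + 1 = 0
C4: 1C, 2N, 1Cl → 0 + 2 + 1 = +3
The highest value is +3.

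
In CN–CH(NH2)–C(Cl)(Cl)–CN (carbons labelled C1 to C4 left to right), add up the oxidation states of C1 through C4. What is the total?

+8

Tallying each carbon's bonds:
C1: 1C, 3N → 0 + 3 = +3
C2: 2C, 1H, 1N → 0 − 1 + 1 = 0
C3: 2C, 2Cl → 0 + 2 = +2
C4: 1C, 3N → 0 + 3 = +3
Sum = +3 + 0 + 2 + 3 = +8.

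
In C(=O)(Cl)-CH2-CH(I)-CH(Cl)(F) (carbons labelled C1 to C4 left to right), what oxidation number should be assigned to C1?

+3

C1 has one bond to C (0), a double bond to O (2×+1 = +2), one bond to Cl (+1).
Oxidation state = 0 + 2 + 1 = +3.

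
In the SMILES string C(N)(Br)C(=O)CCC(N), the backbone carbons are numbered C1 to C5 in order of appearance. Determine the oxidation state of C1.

+1

Count +1 for every bond to an atom more electronegative than carbon and −1 for every bond to one less electronegative; C–C bonds are 0.
C1 has one bond to C (0), one bond to N (+1), one bond to H (-1), one bond to Br (+1).
Oxidation state = 0 + 1 − 1 + 1 = +1.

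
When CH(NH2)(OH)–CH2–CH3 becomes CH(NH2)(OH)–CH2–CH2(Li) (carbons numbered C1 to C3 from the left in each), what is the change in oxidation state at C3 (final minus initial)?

Before: C3 has 1 bond to C, 3 bonds to H → oxidation state -3.
After: C3 has 1 bond to C, 2 bonds to H, 1 bond to Li → oxidation state -3.
Δ = -3 − (-3) = 0, so no net redox change at C3.

0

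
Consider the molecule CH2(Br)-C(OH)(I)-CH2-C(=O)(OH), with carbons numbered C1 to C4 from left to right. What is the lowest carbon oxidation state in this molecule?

-2

Bonds to more-electronegative neighbours contribute +1 each, bonds to H or metals contribute −1 each, and C–C bonds contribute 0. Tallying each carbon:
C1: 1C, 2H, 1Br → 0 − 2 + 1 = -1
C2: 2C, 1O, 1I → 0 + 1 + 1 = +2
C3: 2C, 2H → 0 − 2 = -2
C4: 1C, 3O → 0 + 3 = +3
The lowest value is -2.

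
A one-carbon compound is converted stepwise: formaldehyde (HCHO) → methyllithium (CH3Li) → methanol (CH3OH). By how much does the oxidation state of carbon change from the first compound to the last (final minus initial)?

-2

Carbon oxidation states along the series — formaldehyde: 0, methyllithium: -4, methanol: -2.
Net change = -2 − (0) = -2.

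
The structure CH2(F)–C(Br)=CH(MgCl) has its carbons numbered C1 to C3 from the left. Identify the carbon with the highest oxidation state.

C2

Tallying each carbon's bonds:
C1: 1C, 2H, 1F → 0 − 2 + 1 = -1
C2: 3C, 1Br → 0 + 1 = +1
C3: 2C, 1H, 1Mg → 0 − 1 − 1 = -2
The most oxidised carbon is C2 at +1.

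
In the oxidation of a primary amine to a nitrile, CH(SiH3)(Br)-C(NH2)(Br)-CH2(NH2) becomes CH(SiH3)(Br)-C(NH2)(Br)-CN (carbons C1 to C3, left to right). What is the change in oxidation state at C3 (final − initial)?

+4

Before: C3 has 1 bond to C, 2 bonds to H, 1 bond to N → oxidation state -1.
After: C3 has 1 bond to C, 3 bonds to N → oxidation state +3.
Δ = +3 − (-1) = +4, so this is an oxidation at C3.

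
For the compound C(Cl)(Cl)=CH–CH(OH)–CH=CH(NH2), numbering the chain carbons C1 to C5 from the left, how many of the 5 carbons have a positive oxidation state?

1

Tallying each carbon's bonds:
C1: 2C, 2Cl → 0 + 2 = +2
C2: 3C, 1H → 0 − 1 = -1
C3: 2C, 1H, 1O → 0 − 1 + 1 = 0
C4: 3C, 1H → 0 − 1 = -1
C5: 2C, 1H, 1N → 0 − 1 + 1 = 0
1 carbon (C1) meets the condition.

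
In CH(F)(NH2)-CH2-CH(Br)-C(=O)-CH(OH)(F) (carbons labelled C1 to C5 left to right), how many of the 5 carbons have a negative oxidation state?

1

Tallying each carbon's bonds:
C1: 1C, 1H, 1N, 1F → 0 − 1 + 1 + 1 = +1
C2: 2C, 2H → 0 − 2 = -2
C3: 2C, 1H, 1Br → 0 − 1 + 1 = 0
C4: 2C, 2O → 0 + 2 = +2
C5: 1C, 1H, 1O, 1F → 0 − 1 + 1 + 1 = +1
1 carbon (C2) meets the condition.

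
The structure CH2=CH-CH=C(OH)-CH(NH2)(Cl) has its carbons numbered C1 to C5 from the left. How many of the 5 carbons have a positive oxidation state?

2

Bonds to more-electronegative neighbours contribute +1 each, bonds to H or metals contribute −1 each, and C–C bonds contribute 0. Tallying each carbon:
C1: 2C, 2H → 0 − 2 = -2
C2: 3C, 1H → 0 − 1 = -1
C3: 3C, 1H → 0 − 1 = -1
C4: 3C, 1O → 0 + 1 = +1
C5: 1C, 1H, 1N, 1Cl → 0 − 1 + 1 + 1 = +1
2 carbons (C4, C5) meet the condition.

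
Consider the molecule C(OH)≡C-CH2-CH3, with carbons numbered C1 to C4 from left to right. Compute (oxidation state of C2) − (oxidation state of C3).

C2: 4C → 0 = 0
C3: 2C, 2H → 0 − 2 = -2
Difference: 0 − (-2) = +2.

+2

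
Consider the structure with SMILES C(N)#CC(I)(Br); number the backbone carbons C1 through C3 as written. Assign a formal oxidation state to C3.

C3 has one bond to C (0), one bond to I (+1), one bond to H (-1), one bond to Br (+1).
Oxidation state = 0 + 1 − 1 + 1 = +1.

+1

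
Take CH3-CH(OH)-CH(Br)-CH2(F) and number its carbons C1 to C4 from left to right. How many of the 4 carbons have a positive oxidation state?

Tallying each carbon's bonds:
C1: 1C, 3H → 0 − 3 = -3
C2: 2C, 1H, 1O → 0 − 1 + 1 = 0
C3: 2C, 1H, 1Br → 0 − 1 + 1 = 0
C4: 1C, 2H, 1F → 0 − 2 + 1 = -1
0 carbons meet the condition.

0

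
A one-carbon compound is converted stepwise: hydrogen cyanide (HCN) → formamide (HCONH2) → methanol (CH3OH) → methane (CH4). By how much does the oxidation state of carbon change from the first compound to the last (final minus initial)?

Carbon oxidation states along the series — hydrogen cyanide: +2, formamide: +2, methanol: -2, methane: -4.
Net change = -4 − (+2) = -6.

-6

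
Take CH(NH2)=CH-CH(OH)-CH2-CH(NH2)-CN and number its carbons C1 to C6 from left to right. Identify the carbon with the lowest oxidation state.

C4

Tallying each carbon's bonds:
C1: 2C, 1H, 1N → 0 − 1 + 1 = 0
C2: 3C, 1H → 0 − 1 = -1
C3: 2C, 1H, 1O → 0 − 1 + 1 = 0
C4: 2C, 2H → 0 − 2 = -2
C5: 2C, 1H, 1N → 0 − 1 + 1 = 0
C6: 1C, 3N → 0 + 3 = +3
The most reduced carbon is C4 at -2.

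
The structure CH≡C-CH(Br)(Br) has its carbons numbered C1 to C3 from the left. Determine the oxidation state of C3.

C3 has one bond to C (0), one bond to H (-1), one bond to Br (+1), one bond to Br (+1).
Oxidation state = 0 − 1 + 1 + 1 = +1.

+1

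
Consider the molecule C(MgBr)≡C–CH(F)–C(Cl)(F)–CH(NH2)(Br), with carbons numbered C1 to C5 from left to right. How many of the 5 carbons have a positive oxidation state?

2

Tallying each carbon's bonds:
C1: 3C, 1Mg → 0 − 1 = -1
C2: 4C → 0 = 0
C3: 2C, 1H, 1F → 0 − 1 + 1 = 0
C4: 2C, 1F, 1Cl → 0 + 1 + 1 = +2
C5: 1C, 1H, 1N, 1Br → 0 − 1 + 1 + 1 = +1
2 carbons (C4, C5) meet the condition.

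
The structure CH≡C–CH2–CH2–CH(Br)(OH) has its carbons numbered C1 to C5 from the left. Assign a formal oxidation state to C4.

-2

Count +1 for every bond to an atom more electronegative than carbon and −1 for every bond to one less electronegative; C–C bonds are 0.
C4 has one bond to C (0), one bond to C (0), one bond to H (-1), one bond to H (-1).
Oxidation state = 0 + 0 − 1 − 1 = -2.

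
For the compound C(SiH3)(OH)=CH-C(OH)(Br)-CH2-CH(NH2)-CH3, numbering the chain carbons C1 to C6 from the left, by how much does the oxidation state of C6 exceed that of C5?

-3

C6: 1C, 3H → 0 − 3 = -3
C5: 2C, 1H, 1N → 0 − 1 + 1 = 0
Difference: -3 − (0) = -3.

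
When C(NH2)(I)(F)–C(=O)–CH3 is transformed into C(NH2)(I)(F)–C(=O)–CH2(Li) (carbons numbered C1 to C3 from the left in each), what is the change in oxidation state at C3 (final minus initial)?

0

Before: C3 has 1 bond to C, 3 bonds to H → oxidation state -3.
After: C3 has 1 bond to C, 2 bonds to H, 1 bond to Li → oxidation state -3.
Δ = -3 − (-3) = 0, so no net redox change at C3.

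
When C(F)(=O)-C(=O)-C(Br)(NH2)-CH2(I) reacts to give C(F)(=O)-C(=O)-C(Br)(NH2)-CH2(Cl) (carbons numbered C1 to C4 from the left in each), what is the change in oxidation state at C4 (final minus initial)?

0

Before: C4 has 1 bond to C, 2 bonds to H, 1 bond to I → oxidation state -1.
After: C4 has 1 bond to C, 2 bonds to H, 1 bond to Cl → oxidation state -1.
Δ = -1 − (-1) = 0, so no net redox change at C4.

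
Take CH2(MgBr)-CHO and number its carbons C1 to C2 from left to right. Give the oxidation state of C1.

C1 has one bond to C (0), one bond to Mg (-1), one bond to H (-1), one bond to H (-1).
Oxidation state = 0 − 1 − 1 − 1 = -3.

-3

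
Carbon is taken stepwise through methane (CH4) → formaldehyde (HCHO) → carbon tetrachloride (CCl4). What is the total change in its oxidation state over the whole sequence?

Carbon oxidation states along the series — methane: -4, formaldehyde: 0, carbon tetrachloride: +4.
Net change = +4 − (-4) = +8.

+8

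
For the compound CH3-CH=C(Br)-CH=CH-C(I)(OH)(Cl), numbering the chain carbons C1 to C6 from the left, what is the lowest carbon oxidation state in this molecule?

-3

Each bond to a more electronegative atom (O, N, halogen) counts +1, each bond to a less electronegative atom (H, metal, B, Si) counts −1, and each C–C bond counts 0. Tallying each carbon:
C1: 1C, 3H → 0 − 3 = -3
C2: 3C, 1H → 0 − 1 = -1
C3: 3C, 1Br → 0 + 1 = +1
C4: 3C, 1H → 0 − 1 = -1
C5: 3C, 1H → 0 − 1 = -1
C6: 1C, 1O, 1Cl, 1I → 0 + 1 + 1 + 1 = +3
The lowest value is -3.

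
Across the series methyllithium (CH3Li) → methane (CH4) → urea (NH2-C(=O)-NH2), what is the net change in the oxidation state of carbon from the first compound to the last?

+8

Carbon oxidation states along the series — methyllithium: -4, methane: -4, urea: +4.
Net change = +4 − (-4) = +8.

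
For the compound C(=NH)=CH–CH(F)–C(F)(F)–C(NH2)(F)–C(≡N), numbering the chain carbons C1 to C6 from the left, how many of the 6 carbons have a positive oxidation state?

Tallying each carbon's bonds:
C1: 2C, 2N → 0 + 2 = +2
C2: 3C, 1H → 0 − 1 = -1
C3: 2C, 1H, 1F → 0 − 1 + 1 = 0
C4: 2C, 2F → 0 + 2 = +2
C5: 2C, 1N, 1F → 0 + 1 + 1 = +2
C6: 1C, 3N → 0 + 3 = +3
4 carbons (C1, C4, C5, C6) meet the condition.

4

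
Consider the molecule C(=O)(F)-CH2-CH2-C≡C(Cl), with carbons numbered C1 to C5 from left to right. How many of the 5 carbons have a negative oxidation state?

2

Count +1 for every bond to an atom more electronegative than carbon and −1 for every bond to one less electronegative; C–C bonds are 0. Tallying each carbon:
C1: 1C, 2O, 1F → 0 + 2 + 1 = +3
C2: 2C, 2H → 0 − 2 = -2
C3: 2C, 2H → 0 − 2 = -2
C4: 4C → 0 = 0
C5: 3C, 1Cl → 0 + 1 = +1
2 carbons (C2, C3) meet the condition.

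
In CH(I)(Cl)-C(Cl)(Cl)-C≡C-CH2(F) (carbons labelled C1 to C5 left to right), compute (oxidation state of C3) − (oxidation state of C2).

-2

C3: 4C → 0 = 0
C2: 2C, 2Cl → 0 + 2 = +2
Difference: 0 − (+2) = -2.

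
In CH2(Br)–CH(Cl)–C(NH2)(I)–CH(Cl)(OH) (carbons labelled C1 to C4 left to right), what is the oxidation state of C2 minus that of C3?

C2: 2C, 1H, 1Cl → 0 − 1 + 1 = 0
C3: 2C, 1N, 1I → 0 + 1 + 1 = +2
Difference: 0 − (+2) = -2.

-2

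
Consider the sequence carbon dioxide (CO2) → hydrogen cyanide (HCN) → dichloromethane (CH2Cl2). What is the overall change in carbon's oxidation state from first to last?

Carbon oxidation states along the series — carbon dioxide: +4, hydrogen cyanide: +2, dichloromethane: 0.
Net change = 0 − (+4) = -4.

-4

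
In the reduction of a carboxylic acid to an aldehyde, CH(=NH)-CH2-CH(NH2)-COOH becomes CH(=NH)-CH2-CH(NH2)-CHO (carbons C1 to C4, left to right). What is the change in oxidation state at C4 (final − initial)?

-2

Before: C4 has 1 bond to C, 3 bonds to O → oxidation state +3.
After: C4 has 1 bond to C, 1 bond to H, 2 bonds to O → oxidation state +1.
Δ = +1 − (+3) = -2, so this is a reduction at C4.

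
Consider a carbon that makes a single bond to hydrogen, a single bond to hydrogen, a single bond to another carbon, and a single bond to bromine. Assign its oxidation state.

The carbon has one bond to C (0), one bond to Br (+1), one bond to H (-1), one bond to H (-1).
Oxidation state = 0 + 1 − 1 − 1 = -1.

-1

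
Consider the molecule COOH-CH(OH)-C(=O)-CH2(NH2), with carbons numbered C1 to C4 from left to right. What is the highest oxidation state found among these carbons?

+3

Bonds to more-electronegative neighbours contribute +1 each, bonds to H or metals contribute −1 each, and C–C bonds contribute 0. Tallying each carbon:
C1: 1C, 3O → 0 + 3 = +3
C2: 2C, 1H, 1O → 0 − 1 + 1 = 0
C3: 2C, 2O → 0 + 2 = +2
C4: 1C, 2H, 1N → 0 − 2 + 1 = -1
The highest value is +3.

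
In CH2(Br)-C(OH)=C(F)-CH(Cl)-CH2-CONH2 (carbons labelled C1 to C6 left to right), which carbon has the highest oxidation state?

Assign +1 per bond to O/N/halogen, −1 per bond to H or an electropositive element, and 0 per bond to carbon. Tallying each carbon:
C1: 1C, 2H, 1Br → 0 − 2 + 1 = -1
C2: 3C, 1O → 0 + 1 = +1
C3: 3C, 1F → 0 + 1 = +1
C4: 2C, 1H, 1Cl → 0 − 1 + 1 = 0
C5: 2C, 2H → 0 − 2 = -2
C6: 1C, 2O, 1N → 0 + 2 + 1 = +3
The most oxidised carbon is C6 at +3.

C6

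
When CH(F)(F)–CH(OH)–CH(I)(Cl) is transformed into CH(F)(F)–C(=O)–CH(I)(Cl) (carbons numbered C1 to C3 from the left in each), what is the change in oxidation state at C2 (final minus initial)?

+2

Before: C2 has 2 bonds to C, 1 bond to H, 1 bond to O → oxidation state 0.
After: C2 has 2 bonds to C, 2 bonds to O → oxidation state +2.
Δ = +2 − (0) = +2, so this is an oxidation at C2.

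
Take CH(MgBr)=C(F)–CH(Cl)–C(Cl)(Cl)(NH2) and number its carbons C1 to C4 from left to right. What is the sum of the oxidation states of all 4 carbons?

Tallying each carbon's bonds:
C1: 2C, 1H, 1Mg → 0 − 1 − 1 = -2
C2: 3C, 1F → 0 + 1 = +1
C3: 2C, 1H, 1Cl → 0 − 1 + 1 = 0
C4: 1C, 1N, 2Cl → 0 + 1 + 2 = +3
Sum = -2 + 1 + 0 + 3 = +2.

+2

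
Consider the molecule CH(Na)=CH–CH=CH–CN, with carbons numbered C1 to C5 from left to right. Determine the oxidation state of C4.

-1

Count +1 for every bond to an atom more electronegative than carbon and −1 for every bond to one less electronegative; C–C bonds are 0.
C4 has a double bond to C (2×0 = 0), one bond to C (0), one bond to H (-1).
Oxidation state = 0 + 0 − 1 = -1.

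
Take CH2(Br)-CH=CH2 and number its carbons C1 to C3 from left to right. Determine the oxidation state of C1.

-1

Each bond to a more electronegative atom (O, N, halogen) counts +1, each bond to a less electronegative atom (H, metal, B, Si) counts −1, and each C–C bond counts 0.
C1 has one bond to C (0), one bond to H (-1), one bond to H (-1), one bond to Br (+1).
Oxidation state = 0 − 1 − 1 + 1 = -1.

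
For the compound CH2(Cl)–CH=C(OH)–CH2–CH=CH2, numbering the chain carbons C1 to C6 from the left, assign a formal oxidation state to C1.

Bonds to more-electronegative neighbours contribute +1 each, bonds to H or metals contribute −1 each, and C–C bonds contribute 0.
C1 has one bond to C (0), one bond to H (-1), one bond to H (-1), one bond to Cl (+1).
Oxidation state = 0 − 1 − 1 + 1 = -1.

-1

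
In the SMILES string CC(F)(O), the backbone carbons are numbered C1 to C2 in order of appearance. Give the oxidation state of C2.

Each bond to a more electronegative atom (O, N, halogen) counts +1, each bond to a less electronegative atom (H, metal, B, Si) counts −1, and each C–C bond counts 0.
C2 has one bond to C (0), one bond to F (+1), one bond to O (+1), one bond to H (-1).
Oxidation state = 0 + 1 + 1 − 1 = +1.

+1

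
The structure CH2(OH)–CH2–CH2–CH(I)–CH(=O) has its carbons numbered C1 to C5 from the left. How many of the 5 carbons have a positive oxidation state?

Tallying each carbon's bonds:
C1: 1C, 2H, 1O → 0 − 2 + 1 = -1
C2: 2C, 2H → 0 − 2 = -2
C3: 2C, 2H → 0 − 2 = -2
C4: 2C, 1H, 1I → 0 − 1 + 1 = 0
C5: 1C, 1H, 2O → 0 − 1 + 2 = +1
1 carbon (C5) meets the condition.

1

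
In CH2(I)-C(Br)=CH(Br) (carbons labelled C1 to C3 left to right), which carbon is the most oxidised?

Each bond to a more electronegative atom (O, N, halogen) counts +1, each bond to a less electronegative atom (H, metal, B, Si) counts −1, and each C–C bond counts 0. Tallying each carbon:
C1: 1C, 2H, 1I → 0 − 2 + 1 = -1
C2: 3C, 1Br → 0 + 1 = +1
C3: 2C, 1H, 1Br → 0 − 1 + 1 = 0
The most oxidised carbon is C2 at +1.

C2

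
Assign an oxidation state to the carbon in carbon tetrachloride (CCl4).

+4

Each bond to a more electronegative atom (O, N, halogen) counts +1, each bond to a less electronegative atom (H, metal, B, Si) counts −1, and each C–C bond counts 0.
The carbon has one bond to Cl (+1), one bond to Cl (+1), one bond to Cl (+1), one bond to Cl (+1).
Oxidation state = +1 + 1 + 1 + 1 = +4.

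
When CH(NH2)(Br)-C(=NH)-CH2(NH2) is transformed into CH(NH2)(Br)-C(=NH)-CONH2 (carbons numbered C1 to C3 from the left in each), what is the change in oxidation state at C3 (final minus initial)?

Before: C3 has 1 bond to C, 2 bonds to H, 1 bond to N → oxidation state -1.
After: C3 has 1 bond to C, 2 bonds to O, 1 bond to N → oxidation state +3.
Δ = +3 − (-1) = +4, so this is an oxidation at C3.

+4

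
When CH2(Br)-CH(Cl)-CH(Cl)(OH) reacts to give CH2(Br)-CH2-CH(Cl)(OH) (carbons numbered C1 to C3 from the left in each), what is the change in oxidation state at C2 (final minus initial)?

-2

Before: C2 has 2 bonds to C, 1 bond to H, 1 bond to Cl → oxidation state 0.
After: C2 has 2 bonds to C, 2 bonds to H → oxidation state -2.
Δ = -2 − (0) = -2, so this is a reduction at C2.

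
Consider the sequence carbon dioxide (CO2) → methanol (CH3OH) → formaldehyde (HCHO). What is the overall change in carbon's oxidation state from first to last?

-4

Carbon oxidation states along the series — carbon dioxide: +4, methanol: -2, formaldehyde: 0.
Net change = 0 − (+4) = -4.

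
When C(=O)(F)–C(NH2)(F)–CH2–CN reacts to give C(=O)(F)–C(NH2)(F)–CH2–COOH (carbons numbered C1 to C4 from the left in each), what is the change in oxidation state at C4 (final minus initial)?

Before: C4 has 1 bond to C, 3 bonds to N → oxidation state +3.
After: C4 has 1 bond to C, 3 bonds to O → oxidation state +3.
Δ = +3 − (+3) = 0, so no net redox change at C4.

0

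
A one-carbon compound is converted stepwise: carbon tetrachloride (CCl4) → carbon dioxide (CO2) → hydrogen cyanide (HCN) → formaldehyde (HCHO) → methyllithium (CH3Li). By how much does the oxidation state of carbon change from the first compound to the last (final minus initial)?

Carbon oxidation states along the series — carbon tetrachloride: +4, carbon dioxide: +4, hydrogen cyanide: +2, formaldehyde: 0, methyllithium: -4.
Net change = -4 − (+4) = -8.

-8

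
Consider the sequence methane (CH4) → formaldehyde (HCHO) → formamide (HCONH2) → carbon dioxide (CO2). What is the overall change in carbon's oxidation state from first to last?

+8

Carbon oxidation states along the series — methane: -4, formaldehyde: 0, formamide: +2, carbon dioxide: +4.
Net change = +4 − (-4) = +8.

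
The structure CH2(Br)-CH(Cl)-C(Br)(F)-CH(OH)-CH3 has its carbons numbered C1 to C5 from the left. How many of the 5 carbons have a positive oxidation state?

1

Tallying each carbon's bonds:
C1: 1C, 2H, 1Br → 0 − 2 + 1 = -1
C2: 2C, 1H, 1Cl → 0 − 1 + 1 = 0
C3: 2C, 1F, 1Br → 0 + 1 + 1 = +2
C4: 2C, 1H, 1O → 0 − 1 + 1 = 0
C5: 1C, 3H → 0 − 3 = -3
1 carbon (C3) meets the condition.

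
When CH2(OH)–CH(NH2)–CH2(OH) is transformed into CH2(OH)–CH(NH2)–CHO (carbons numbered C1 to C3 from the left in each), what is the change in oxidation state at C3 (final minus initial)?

+2

Before: C3 has 1 bond to C, 2 bonds to H, 1 bond to O → oxidation state -1.
After: C3 has 1 bond to C, 1 bond to H, 2 bonds to O → oxidation state +1.
Δ = +1 − (-1) = +2, so this is an oxidation at C3.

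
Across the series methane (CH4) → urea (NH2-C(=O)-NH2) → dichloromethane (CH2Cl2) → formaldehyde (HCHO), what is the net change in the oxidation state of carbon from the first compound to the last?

+4

Carbon oxidation states along the series — methane: -4, urea: +4, dichloromethane: 0, formaldehyde: 0.
Net change = 0 − (-4) = +4.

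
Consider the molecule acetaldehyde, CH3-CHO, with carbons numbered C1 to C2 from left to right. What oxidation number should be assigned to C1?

Count +1 for every bond to an atom more electronegative than carbon and −1 for every bond to one less electronegative; C–C bonds are 0.
C1 has one bond to H (-1), one bond to H (-1), one bond to H (-1), one bond to C (0).
Oxidation state = -1 − 1 − 1 + 0 = -3.

-3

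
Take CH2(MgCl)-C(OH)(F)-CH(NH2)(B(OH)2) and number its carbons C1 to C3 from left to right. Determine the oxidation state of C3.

-1

C3 has one bond to C (0), one bond to N (+1), one bond to H (-1), one bond to B (-1).
Oxidation state = 0 + 1 − 1 − 1 = -1.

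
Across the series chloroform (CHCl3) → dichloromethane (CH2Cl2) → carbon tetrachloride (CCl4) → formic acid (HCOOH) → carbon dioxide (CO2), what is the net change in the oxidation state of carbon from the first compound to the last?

Carbon oxidation states along the series — chloroform: +2, dichloromethane: 0, carbon tetrachloride: +4, formic acid: +2, carbon dioxide: +4.
Net change = +4 − (+2) = +2.

+2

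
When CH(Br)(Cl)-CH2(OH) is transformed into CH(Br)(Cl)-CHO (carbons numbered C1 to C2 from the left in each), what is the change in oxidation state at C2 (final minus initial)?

+2

Before: C2 has 1 bond to C, 2 bonds to H, 1 bond to O → oxidation state -1.
After: C2 has 1 bond to C, 1 bond to H, 2 bonds to O → oxidation state +1.
Δ = +1 − (-1) = +2, so this is an oxidation at C2.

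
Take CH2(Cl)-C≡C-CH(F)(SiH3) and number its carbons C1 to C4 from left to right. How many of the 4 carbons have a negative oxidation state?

2

Count +1 for every bond to an atom more electronegative than carbon and −1 for every bond to one less electronegative; C–C bonds are 0. Tallying each carbon:
C1: 1C, 2H, 1Cl → 0 − 2 + 1 = -1
C2: 4C → 0 = 0
C3: 4C → 0 = 0
C4: 1C, 1H, 1F, 1Si → 0 − 1 + 1 − 1 = -1
2 carbons (C1, C4) meet the condition.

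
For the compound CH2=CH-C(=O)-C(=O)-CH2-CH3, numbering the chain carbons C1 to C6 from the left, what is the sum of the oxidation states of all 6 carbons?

-4

Each bond to a more electronegative atom (O, N, halogen) counts +1, each bond to a less electronegative atom (H, metal, B, Si) counts −1, and each C–C bond counts 0. Tallying each carbon:
C1: 2C, 2H → 0 − 2 = -2
C2: 3C, 1H → 0 − 1 = -1
C3: 2C, 2O → 0 + 2 = +2
C4: 2C, 2O → 0 + 2 = +2
C5: 2C, 2H → 0 − 2 = -2
C6: 1C, 3H → 0 − 3 = -3
Sum = -2 − 1 + 2 + 2 − 2 − 3 = -4.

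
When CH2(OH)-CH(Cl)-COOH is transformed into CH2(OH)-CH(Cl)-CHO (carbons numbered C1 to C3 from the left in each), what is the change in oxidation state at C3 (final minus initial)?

-2

Before: C3 has 1 bond to C, 3 bonds to O → oxidation state +3.
After: C3 has 1 bond to C, 1 bond to H, 2 bonds to O → oxidation state +1.
Δ = +1 − (+3) = -2, so this is a reduction at C3.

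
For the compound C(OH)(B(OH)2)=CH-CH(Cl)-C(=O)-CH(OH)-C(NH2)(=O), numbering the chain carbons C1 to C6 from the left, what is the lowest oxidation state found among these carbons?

Bonds to more-electronegative neighbours contribute +1 each, bonds to H or metals contribute −1 each, and C–C bonds contribute 0. Tallying each carbon:
C1: 2C, 1O, 1B → 0 + 1 − 1 = 0
C2: 3C, 1H → 0 − 1 = -1
C3: 2C, 1H, 1Cl → 0 − 1 + 1 = 0
C4: 2C, 2O → 0 + 2 = +2
C5: 2C, 1H, 1O → 0 − 1 + 1 = 0
C6: 1C, 2O, 1N → 0 + 2 + 1 = +3
The lowest value is -1.

-1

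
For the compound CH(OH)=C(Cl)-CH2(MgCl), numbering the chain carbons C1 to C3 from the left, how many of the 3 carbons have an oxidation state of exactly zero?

1

Tallying each carbon's bonds:
C1: 2C, 1H, 1O → 0 − 1 + 1 = 0
C2: 3C, 1Cl → 0 + 1 = +1
C3: 1C, 2H, 1Mg → 0 − 2 − 1 = -3
1 carbon (C1) meets the condition.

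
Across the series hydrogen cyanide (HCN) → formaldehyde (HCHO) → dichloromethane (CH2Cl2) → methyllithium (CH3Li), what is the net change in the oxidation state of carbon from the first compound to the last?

Carbon oxidation states along the series — hydrogen cyanide: +2, formaldehyde: 0, dichloromethane: 0, methyllithium: -4.
Net change = -4 − (+2) = -6.

-6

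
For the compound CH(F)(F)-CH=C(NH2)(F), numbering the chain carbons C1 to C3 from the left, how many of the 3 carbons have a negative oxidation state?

1

Tallying each carbon's bonds:
C1: 1C, 1H, 2F → 0 − 1 + 2 = +1
C2: 3C, 1H → 0 − 1 = -1
C3: 2C, 1N, 1F → 0 + 1 + 1 = +2
1 carbon (C2) meets the condition.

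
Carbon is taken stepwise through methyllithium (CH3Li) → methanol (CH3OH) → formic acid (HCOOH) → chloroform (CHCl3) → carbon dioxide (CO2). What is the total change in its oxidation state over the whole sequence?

Carbon oxidation states along the series — methyllithium: -4, methanol: -2, formic acid: +2, chloroform: +2, carbon dioxide: +4.
Net change = +4 − (-4) = +8.

+8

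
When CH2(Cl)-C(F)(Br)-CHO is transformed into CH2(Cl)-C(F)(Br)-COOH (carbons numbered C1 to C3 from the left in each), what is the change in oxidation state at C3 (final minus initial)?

+2

Before: C3 has 1 bond to C, 1 bond to H, 2 bonds to O → oxidation state +1.
After: C3 has 1 bond to C, 3 bonds to O → oxidation state +3.
Δ = +3 − (+1) = +2, so this is an oxidation at C3.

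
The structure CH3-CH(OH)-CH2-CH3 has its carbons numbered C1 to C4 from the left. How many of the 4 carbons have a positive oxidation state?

Bonds to more-electronegative neighbours contribute +1 each, bonds to H or metals contribute −1 each, and C–C bonds contribute 0. Tallying each carbon:
C1: 1C, 3H → 0 − 3 = -3
C2: 2C, 1H, 1O → 0 − 1 + 1 = 0
C3: 2C, 2H → 0 − 2 = -2
C4: 1C, 3H → 0 − 3 = -3
0 carbons meet the condition.

0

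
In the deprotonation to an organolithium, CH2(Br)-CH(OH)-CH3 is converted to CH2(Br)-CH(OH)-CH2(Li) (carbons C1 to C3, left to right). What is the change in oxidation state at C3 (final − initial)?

Before: C3 has 1 bond to C, 3 bonds to H → oxidation state -3.
After: C3 has 1 bond to C, 2 bonds to H, 1 bond to Li → oxidation state -3.
Δ = -3 − (-3) = 0, so no net redox change at C3.

0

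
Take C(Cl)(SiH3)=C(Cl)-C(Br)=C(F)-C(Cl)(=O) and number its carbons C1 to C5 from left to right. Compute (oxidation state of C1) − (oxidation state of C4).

C1: 2C, 1Cl, 1Si → 0 + 1 − 1 = 0
C4: 3C, 1F → 0 + 1 = +1
Difference: 0 − (+1) = -1.

-1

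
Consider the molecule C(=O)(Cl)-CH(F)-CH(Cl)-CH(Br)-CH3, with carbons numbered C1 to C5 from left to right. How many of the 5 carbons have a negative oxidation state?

Each bond to a more electronegative atom (O, N, halogen) counts +1, each bond to a less electronegative atom (H, metal, B, Si) counts −1, and each C–C bond counts 0. Tallying each carbon:
C1: 1C, 2O, 1Cl → 0 + 2 + 1 = +3
C2: 2C, 1H, 1F → 0 − 1 + 1 = 0
C3: 2C, 1H, 1Cl → 0 − 1 + 1 = 0
C4: 2C, 1H, 1Br → 0 − 1 + 1 = 0
C5: 1C, 3H → 0 − 3 = -3
1 carbon (C5) meets the condition.

1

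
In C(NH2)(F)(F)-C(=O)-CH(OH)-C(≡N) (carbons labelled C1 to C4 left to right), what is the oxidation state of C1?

Bonds to more-electronegative neighbours contribute +1 each, bonds to H or metals contribute −1 each, and C–C bonds contribute 0.
C1 has one bond to C (0), one bond to N (+1), one bond to F (+1), one bond to F (+1).
Oxidation state = 0 + 1 + 1 + 1 = +3.

+3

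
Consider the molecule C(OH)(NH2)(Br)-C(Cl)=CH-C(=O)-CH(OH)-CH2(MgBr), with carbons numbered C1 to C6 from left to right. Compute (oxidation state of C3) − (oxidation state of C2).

-2

C3: 3C, 1H → 0 − 1 = -1
C2: 3C, 1Cl → 0 + 1 = +1
Difference: -1 − (+1) = -2.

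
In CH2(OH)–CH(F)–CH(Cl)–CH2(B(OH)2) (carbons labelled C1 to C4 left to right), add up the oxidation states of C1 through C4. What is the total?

Tallying each carbon's bonds:
C1: 1C, 2H, 1O → 0 − 2 + 1 = -1
C2: 2C, 1H, 1F → 0 − 1 + 1 = 0
C3: 2C, 1H, 1Cl → 0 − 1 + 1 = 0
C4: 1C, 2H, 1B → 0 − 2 − 1 = -3
Sum = -1 + 0 + 0 − 3 = -4.

-4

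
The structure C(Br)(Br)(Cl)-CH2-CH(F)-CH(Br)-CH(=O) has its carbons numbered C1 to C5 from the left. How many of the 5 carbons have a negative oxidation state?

1

Count +1 for every bond to an atom more electronegative than carbon and −1 for every bond to one less electronegative; C–C bonds are 0. Tallying each carbon:
C1: 1C, 1Cl, 2Br → 0 + 1 + 2 = +3
C2: 2C, 2H → 0 − 2 = -2
C3: 2C, 1H, 1F → 0 − 1 + 1 = 0
C4: 2C, 1H, 1Br → 0 − 1 + 1 = 0
C5: 1C, 1H, 2O → 0 − 1 + 2 = +1
1 carbon (C2) meets the condition.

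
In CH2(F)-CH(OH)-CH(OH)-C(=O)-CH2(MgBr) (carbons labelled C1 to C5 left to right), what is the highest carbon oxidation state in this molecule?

+2

Tallying each carbon's bonds:
C1: 1C, 2H, 1F → 0 − 2 + 1 = -1
C2: 2C, 1H, 1O → 0 − 1 + 1 = 0
C3: 2C, 1H, 1O → 0 − 1 + 1 = 0
C4: 2C, 2O → 0 + 2 = +2
C5: 1C, 2H, 1Mg → 0 − 2 − 1 = -3
The highest value is +2.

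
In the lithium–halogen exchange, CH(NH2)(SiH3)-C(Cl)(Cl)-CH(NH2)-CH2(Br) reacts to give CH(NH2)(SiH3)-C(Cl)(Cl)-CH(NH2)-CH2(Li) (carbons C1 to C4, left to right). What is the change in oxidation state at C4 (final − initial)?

Before: C4 has 1 bond to C, 2 bonds to H, 1 bond to Br → oxidation state -1.
After: C4 has 1 bond to C, 2 bonds to H, 1 bond to Li → oxidation state -3.
Δ = -3 − (-1) = -2, so this is a reduction at C4.

-2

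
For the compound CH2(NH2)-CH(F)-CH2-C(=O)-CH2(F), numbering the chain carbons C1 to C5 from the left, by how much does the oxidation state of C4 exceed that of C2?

+2

C4: 2C, 2O → 0 + 2 = +2
C2: 2C, 1H, 1F → 0 − 1 + 1 = 0
Difference: +2 − (0) = +2.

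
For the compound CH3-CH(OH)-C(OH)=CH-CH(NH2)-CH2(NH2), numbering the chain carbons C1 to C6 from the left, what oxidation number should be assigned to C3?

Count +1 for every bond to an atom more electronegative than carbon and −1 for every bond to one less electronegative; C–C bonds are 0.
C3 has one bond to C (0), a double bond to C (2×0 = 0), one bond to O (+1).
Oxidation state = 0 + 0 + 1 = +1.

+1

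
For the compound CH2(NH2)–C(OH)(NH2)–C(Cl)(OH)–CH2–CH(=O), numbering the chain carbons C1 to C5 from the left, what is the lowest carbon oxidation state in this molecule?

Tallying each carbon's bonds:
C1: 1C, 2H, 1N → 0 − 2 + 1 = -1
C2: 2C, 1O, 1N → 0 + 1 + 1 = +2
C3: 2C, 1O, 1Cl → 0 + 1 + 1 = +2
C4: 2C, 2H → 0 − 2 = -2
C5: 1C, 1H, 2O → 0 − 1 + 2 = +1
The lowest value is -2.

-2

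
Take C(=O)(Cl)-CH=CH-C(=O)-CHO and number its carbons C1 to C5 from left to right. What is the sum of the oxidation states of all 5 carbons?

Tallying each carbon's bonds:
C1: 1C, 2O, 1Cl → 0 + 2 + 1 = +3
C2: 3C, 1H → 0 − 1 = -1
C3: 3C, 1H → 0 − 1 = -1
C4: 2C, 2O → 0 + 2 = +2
C5: 1C, 1H, 2O → 0 − 1 + 2 = +1
Sum = +3 − 1 − 1 + 2 + 1 = +4.

+4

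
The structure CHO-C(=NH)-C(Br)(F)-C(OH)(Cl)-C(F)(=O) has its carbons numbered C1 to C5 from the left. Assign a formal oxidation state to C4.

Count +1 for every bond to an atom more electronegative than carbon and −1 for every bond to one less electronegative; C–C bonds are 0.
C4 has one bond to C (0), one bond to C (0), one bond to O (+1), one bond to Cl (+1).
Oxidation state = 0 + 0 + 1 + 1 = +2.

+2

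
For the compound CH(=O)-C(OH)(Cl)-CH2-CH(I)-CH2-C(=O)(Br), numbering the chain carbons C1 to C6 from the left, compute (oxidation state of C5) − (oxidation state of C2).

C5: 2C, 2H → 0 − 2 = -2
C2: 2C, 1O, 1Cl → 0 + 1 + 1 = +2
Difference: -2 − (+2) = -4.

-4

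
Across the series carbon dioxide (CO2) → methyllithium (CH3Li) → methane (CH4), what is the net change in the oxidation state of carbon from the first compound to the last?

-8

Carbon oxidation states along the series — carbon dioxide: +4, methyllithium: -4, methane: -4.
Net change = -4 − (+4) = -8.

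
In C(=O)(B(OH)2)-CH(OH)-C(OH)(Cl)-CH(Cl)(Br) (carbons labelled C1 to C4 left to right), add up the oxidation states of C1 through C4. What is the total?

+4

Tallying each carbon's bonds:
C1: 1C, 2O, 1B → 0 + 2 − 1 = +1
C2: 2C, 1H, 1O → 0 − 1 + 1 = 0
C3: 2C, 1O, 1Cl → 0 + 1 + 1 = +2
C4: 1C, 1H, 1Cl, 1Br → 0 − 1 + 1 + 1 = +1
Sum = +1 + 0 + 2 + 1 = +4.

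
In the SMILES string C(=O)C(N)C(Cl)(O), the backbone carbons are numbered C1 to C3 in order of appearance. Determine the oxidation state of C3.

+1

Count +1 for every bond to an atom more electronegative than carbon and −1 for every bond to one less electronegative; C–C bonds are 0.
C3 has one bond to C (0), one bond to H (-1), one bond to Cl (+1), one bond to O (+1).
Oxidation state = 0 − 1 + 1 + 1 = +1.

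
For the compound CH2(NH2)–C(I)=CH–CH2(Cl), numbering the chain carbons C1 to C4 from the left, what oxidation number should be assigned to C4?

Each bond to a more electronegative atom (O, N, halogen) counts +1, each bond to a less electronegative atom (H, metal, B, Si) counts −1, and each C–C bond counts 0.
C4 has one bond to C (0), one bond to H (-1), one bond to H (-1), one bond to Cl (+1).
Oxidation state = 0 − 1 − 1 + 1 = -1.

-1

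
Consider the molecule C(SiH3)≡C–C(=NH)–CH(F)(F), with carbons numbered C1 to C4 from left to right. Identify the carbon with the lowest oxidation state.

C1

Tallying each carbon's bonds:
C1: 3C, 1Si → 0 − 1 = -1
C2: 4C → 0 = 0
C3: 2C, 2N → 0 + 2 = +2
C4: 1C, 1H, 2F → 0 − 1 + 2 = +1
The most reduced carbon is C1 at -1.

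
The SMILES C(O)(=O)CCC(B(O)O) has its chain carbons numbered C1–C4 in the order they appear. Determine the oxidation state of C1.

+3

Bonds to more-electronegative neighbours contribute +1 each, bonds to H or metals contribute −1 each, and C–C bonds contribute 0.
C1 has one bond to C (0), one bond to O (+1), a double bond to O (2×+1 = +2).
Oxidation state = 0 + 1 + 2 = +3.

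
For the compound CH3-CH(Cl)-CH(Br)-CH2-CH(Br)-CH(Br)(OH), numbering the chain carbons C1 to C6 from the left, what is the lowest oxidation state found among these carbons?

Assign +1 per bond to O/N/halogen, −1 per bond to H or an electropositive element, and 0 per bond to carbon. Tallying each carbon:
C1: 1C, 3H → 0 − 3 = -3
C2: 2C, 1H, 1Cl → 0 − 1 + 1 = 0
C3: 2C, 1H, 1Br → 0 − 1 + 1 = 0
C4: 2C, 2H → 0 − 2 = -2
C5: 2C, 1H, 1Br → 0 − 1 + 1 = 0
C6: 1C, 1H, 1O, 1Br → 0 − 1 + 1 + 1 = +1
The lowest value is -3.

-3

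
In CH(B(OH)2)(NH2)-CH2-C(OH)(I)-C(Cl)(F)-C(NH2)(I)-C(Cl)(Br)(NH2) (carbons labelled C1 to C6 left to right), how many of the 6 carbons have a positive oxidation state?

Tallying each carbon's bonds:
C1: 1C, 1H, 1N, 1B → 0 − 1 + 1 − 1 = -1
C2: 2C, 2H → 0 − 2 = -2
C3: 2C, 1O, 1I → 0 + 1 + 1 = +2
C4: 2C, 1F, 1Cl → 0 + 1 + 1 = +2
C5: 2C, 1N, 1I → 0 + 1 + 1 = +2
C6: 1C, 1N, 1Cl, 1Br → 0 + 1 + 1 + 1 = +3
4 carbons (C3, C4, C5, C6) meet the condition.

4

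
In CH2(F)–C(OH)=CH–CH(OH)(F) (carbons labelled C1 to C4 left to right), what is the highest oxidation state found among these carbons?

+1

Tallying each carbon's bonds:
C1: 1C, 2H, 1F → 0 − 2 + 1 = -1
C2: 3C, 1O → 0 + 1 = +1
C3: 3C, 1H → 0 − 1 = -1
C4: 1C, 1H, 1O, 1F → 0 − 1 + 1 + 1 = +1
The highest value is +1.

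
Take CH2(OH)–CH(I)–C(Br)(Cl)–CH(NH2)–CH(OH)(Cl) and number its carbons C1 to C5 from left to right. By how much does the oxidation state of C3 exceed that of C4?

+2

C3: 2C, 1Cl, 1Br → 0 + 1 + 1 = +2
C4: 2C, 1H, 1N → 0 − 1 + 1 = 0
Difference: +2 − (0) = +2.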